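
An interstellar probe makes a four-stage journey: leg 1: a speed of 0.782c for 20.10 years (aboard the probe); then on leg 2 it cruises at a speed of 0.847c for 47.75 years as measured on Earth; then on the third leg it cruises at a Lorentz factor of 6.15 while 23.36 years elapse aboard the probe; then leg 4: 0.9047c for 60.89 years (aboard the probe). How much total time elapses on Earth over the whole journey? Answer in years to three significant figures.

Δt = 367 years

Leg 1: γ = 1/√(1 − 0.782²) = 1/√0.3885 = 1.604; Δt_1 = 1.604 × 20.10 = 32.25 years.
Leg 2: 47.75 years is already measured on Earth.
Leg 3: γ = 6.15; Δt_3 = 6.150 × 23.36 = 143.7 years.
Leg 4: γ = 1/√(1 − 0.9047²) = 1/√0.1815 = 2.347; Δt_4 = 2.347 × 60.89 = 142.9 years.
Total: 32.25 + 47.75 + 143.7 + 142.9 years.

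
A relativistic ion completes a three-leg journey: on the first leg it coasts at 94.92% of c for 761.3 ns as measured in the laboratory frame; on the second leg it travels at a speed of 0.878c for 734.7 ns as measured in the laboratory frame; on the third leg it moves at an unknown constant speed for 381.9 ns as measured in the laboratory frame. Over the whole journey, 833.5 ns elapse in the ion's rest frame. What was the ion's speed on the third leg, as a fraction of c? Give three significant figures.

β = 0.773

Leg 1: β = 0.9492; γ = 1/√(1 − 0.9492²) = 1/√0.09902 = 3.178; τ_1 = 761.3/3.178 = 239.6 ns.
Leg 2: γ = 1/√(1 − 0.878²) = 1/√0.2291 = 2.089; τ_2 = 734.7/2.089 = 351.7 ns.
Leg 3: speed unknown; τ_3 = 381.9/γ_3.
Total proper time: 239.6 + 351.7 + τ_3 = 833.5, so τ_3 = 833.5 − 591.2 = 242.3 ns.
γ_3 = 381.9/242.3 = 1.576; β = √(1 − 1/γ²) = √0.5976.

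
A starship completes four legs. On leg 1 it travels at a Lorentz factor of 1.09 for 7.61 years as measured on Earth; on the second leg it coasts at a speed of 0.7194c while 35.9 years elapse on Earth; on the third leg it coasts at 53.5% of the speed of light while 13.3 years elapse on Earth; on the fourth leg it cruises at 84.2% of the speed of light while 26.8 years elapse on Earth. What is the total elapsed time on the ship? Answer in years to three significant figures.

Leg 1: γ = 1.09; τ_1 = 7.61/1.090 = 6.982 years.
Leg 2: γ = 1/√(1 − 0.7194²) = 1/√0.4825 = 1.440; τ_2 = 35.9/1.440 = 24.94 years.
Leg 3: β = 0.535; γ = 1/√(1 − 0.535²) = 1/√0.7138 = 1.184; τ_3 = 13.3/1.184 = 11.24 years.
Leg 4: β = 0.842; γ = 1/√(1 − 0.842²) = 1/√0.2910 = 1.854; τ_4 = 26.8/1.854 = 14.46 years.
Total: 6.982 + 24.94 + 11.24 + 14.46 years.

τ = 57.6 years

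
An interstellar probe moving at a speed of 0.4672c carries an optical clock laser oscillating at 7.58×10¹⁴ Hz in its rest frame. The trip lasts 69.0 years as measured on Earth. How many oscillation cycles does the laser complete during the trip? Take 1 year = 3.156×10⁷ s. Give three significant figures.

γ = 1/√(1 − 0.4672²) = 1/√0.7817 = 1.131
The oscillator's own cycle count is N = f × τ where τ is the proper time aboard the probe. τ = Δt/γ = 69.0/1.131 = 61.01 years = 1.925×10⁹ s.
N = 7.58×10¹⁴ × 1.925×10⁹ = 1.459×10²⁴.

N = 1.46×10²⁴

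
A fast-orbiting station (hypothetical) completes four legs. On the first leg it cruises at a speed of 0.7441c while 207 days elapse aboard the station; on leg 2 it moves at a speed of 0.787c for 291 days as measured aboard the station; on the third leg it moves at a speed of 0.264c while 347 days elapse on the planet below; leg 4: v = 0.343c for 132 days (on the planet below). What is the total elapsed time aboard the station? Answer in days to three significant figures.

Leg 1: 207 days is already measured aboard the station.
Leg 2: 291 days is already measured aboard the station.
Leg 3: γ = 1/√(1 − 0.264²) = 1/√0.9303 = 1.037; τ_3 = 347/1.037 = 334.7 days.
Leg 4: γ = 1/√(1 − 0.343²) = 1/√0.8824 = 1.065; τ_4 = 132/1.065 = 124.0 days.
Total: 207.0 + 291.0 + 334.7 + 124.0 days.

τ = 957 days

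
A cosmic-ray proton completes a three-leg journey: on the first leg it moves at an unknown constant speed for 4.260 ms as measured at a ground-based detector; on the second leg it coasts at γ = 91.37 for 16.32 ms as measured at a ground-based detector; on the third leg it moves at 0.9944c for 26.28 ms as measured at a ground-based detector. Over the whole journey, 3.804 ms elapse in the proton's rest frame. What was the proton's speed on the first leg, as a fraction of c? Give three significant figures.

β = 0.980

Leg 1: speed unknown; τ_1 = 4.260/γ_1.
Leg 2: γ = 91.37; τ_2 = 16.32/91.37 = 0.1786 ms.
Leg 3: γ = 1/√(1 − 0.9944²) = 1/√0.01117 = 9.462; τ_3 = 26.28/9.462 = 2.777 ms.
Total proper time: τ_1 + 0.1786 + 2.777 = 3.804, so τ_1 = 3.804 − 2.956 = 0.8481 ms.
γ_1 = 4.260/0.8481 = 5.023; β = √(1 − 1/γ²) = √0.9604.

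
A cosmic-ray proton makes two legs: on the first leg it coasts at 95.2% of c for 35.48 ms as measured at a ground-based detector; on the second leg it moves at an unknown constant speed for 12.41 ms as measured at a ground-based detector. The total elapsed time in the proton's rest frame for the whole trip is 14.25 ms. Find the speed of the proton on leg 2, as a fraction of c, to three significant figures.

β = 0.962

Leg 1: β = 0.952; γ = 1/√(1 − 0.952²) = 1/√0.09370 = 3.267; τ_1 = 35.48/3.267 = 10.86 ms.
Leg 2: speed unknown; τ_2 = 12.41/γ_2.
Total proper time: 10.86 + τ_2 = 14.25, so τ_2 = 14.25 − 10.86 = 3.390 ms.
γ_2 = 12.41/3.390 = 3.661; β = √(1 − 1/γ²) = √0.9254.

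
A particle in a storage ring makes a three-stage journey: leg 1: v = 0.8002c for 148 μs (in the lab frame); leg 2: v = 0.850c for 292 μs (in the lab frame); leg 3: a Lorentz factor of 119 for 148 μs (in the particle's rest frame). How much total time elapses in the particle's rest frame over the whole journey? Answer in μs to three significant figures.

τ = 391 μs

Leg 1: γ = 1/√(1 − 0.8002²) = 1/√0.3597 = 1.667; τ_1 = 148/1.667 = 88.76 μs.
Leg 2: γ = 1/√(1 − 0.850²) = 1/√0.2775 = 1.898; τ_2 = 292/1.898 = 153.8 μs.
Leg 3: 148 μs is already measured in the particle's rest frame.
Total: 88.76 + 153.8 + 148.0 μs.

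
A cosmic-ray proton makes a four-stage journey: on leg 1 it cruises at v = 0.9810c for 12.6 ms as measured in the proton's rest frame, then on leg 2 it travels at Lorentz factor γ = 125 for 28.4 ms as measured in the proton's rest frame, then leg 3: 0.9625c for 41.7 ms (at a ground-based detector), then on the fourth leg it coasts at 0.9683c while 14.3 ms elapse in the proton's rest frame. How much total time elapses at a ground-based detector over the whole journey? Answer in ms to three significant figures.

Δt = 3710 ms

Leg 1: γ = 1/√(1 − 0.9810²) = 1/√0.03764 = 5.154; Δt_1 = 5.154 × 12.6 = 64.95 ms.
Leg 2: γ = 125; Δt_2 = 125.0 × 28.4 = 3550 ms.
Leg 3: 41.7 ms is already measured at a ground-based detector.
Leg 4: γ = 1/√(1 − 0.9683²) = 1/√0.06240 = 4.003; Δt_4 = 4.003 × 14.3 = 57.25 ms.
Total: 64.95 + 3550 + 41.70 + 57.25 ms.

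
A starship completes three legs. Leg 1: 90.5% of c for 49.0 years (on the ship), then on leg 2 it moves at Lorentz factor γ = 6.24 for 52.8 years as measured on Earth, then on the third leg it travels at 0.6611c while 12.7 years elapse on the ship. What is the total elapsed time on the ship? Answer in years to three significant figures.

τ = 70.2 years

Leg 1: 49.0 years is already measured on the ship.
Leg 2: γ = 6.24; τ_2 = 52.8/6.240 = 8.462 years.
Leg 3: 12.7 years is already measured on the ship.
Total: 49.00 + 8.462 + 12.70 years.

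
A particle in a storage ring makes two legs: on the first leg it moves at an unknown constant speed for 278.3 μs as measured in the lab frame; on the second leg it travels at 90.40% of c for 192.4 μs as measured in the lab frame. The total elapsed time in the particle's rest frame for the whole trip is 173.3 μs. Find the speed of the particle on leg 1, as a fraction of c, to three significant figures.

β = 0.945

Leg 1: speed unknown; τ_1 = 278.3/γ_1.
Leg 2: β = 0.9040; γ = 1/√(1 − 0.9040²) = 1/√0.1828 = 2.339; τ_2 = 192.4/2.339 = 82.26 μs.
Total proper time: τ_1 + 82.26 = 173.3, so τ_1 = 173.3 − 82.26 = 91.04 μs.
γ_1 = 278.3/91.04 = 3.057; β = √(1 − 1/γ²) = √0.8930.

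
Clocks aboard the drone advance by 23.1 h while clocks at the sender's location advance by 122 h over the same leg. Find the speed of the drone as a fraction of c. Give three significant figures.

v = 0.982c

The proper time is measured aboard the drone (both events occur at the drone's location); Δt is measured at the sender's location. γ = Δt/τ = 122/23.1 = 5.281.
β = √(1 − 1/γ²) = √(1 − 0.03585) = √0.9641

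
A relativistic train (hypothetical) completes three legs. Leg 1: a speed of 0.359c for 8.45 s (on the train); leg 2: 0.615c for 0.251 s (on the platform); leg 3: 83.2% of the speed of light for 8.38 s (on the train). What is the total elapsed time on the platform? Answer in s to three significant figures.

Leg 1: γ = 1/√(1 − 0.359²) = 1/√0.8711 = 1.071; Δt_1 = 1.071 × 8.45 = 9.054 s.
Leg 2: 0.251 s is already measured on the platform.
Leg 3: β = 0.832; γ = 1/√(1 − 0.832²) = 1/√0.3078 = 1.803; Δt_3 = 1.803 × 8.38 = 15.11 s.
Total: 9.054 + 0.2510 + 15.11 s.

Δt = 24.4 s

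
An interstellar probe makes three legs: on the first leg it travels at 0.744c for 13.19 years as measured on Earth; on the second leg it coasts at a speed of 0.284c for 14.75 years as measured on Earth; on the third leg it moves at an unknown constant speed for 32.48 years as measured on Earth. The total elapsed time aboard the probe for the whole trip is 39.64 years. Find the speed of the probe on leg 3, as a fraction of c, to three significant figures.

β = 0.858

Leg 1: γ = 1/√(1 − 0.744²) = 1/√0.4465 = 1.497; τ_1 = 13.19/1.497 = 8.813 years.
Leg 2: γ = 1/√(1 − 0.284²) = 1/√0.9193 = 1.043; τ_2 = 14.75/1.043 = 14.14 years.
Leg 3: speed unknown; τ_3 = 32.48/γ_3.
Total proper time: 8.813 + 14.14 + τ_3 = 39.64, so τ_3 = 39.64 − 22.96 = 16.68 years.
γ_3 = 32.48/16.68 = 1.947; β = √(1 − 1/γ²) = √0.7361.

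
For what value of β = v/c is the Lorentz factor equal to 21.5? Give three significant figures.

β = 0.999

β = √(1 − 1/γ²) = √(1 − 1/21.5²) = √(1 − 0.002163) = √0.9978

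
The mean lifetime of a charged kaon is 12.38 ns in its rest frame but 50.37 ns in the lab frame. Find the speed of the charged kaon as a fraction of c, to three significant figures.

γ = Δt/τ₀ = 50.37/12.38 = 4.069
β = √(1 − 1/γ²) = √(1 − 0.06041) = √0.9396

β = 0.969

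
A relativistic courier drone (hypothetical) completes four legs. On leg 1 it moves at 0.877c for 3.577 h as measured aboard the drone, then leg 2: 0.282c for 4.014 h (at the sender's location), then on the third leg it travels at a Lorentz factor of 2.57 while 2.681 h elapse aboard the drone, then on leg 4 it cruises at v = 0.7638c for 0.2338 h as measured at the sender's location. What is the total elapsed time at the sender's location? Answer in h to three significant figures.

Leg 1: γ = 1/√(1 − 0.877²) = 1/√0.2309 = 2.081; Δt_1 = 2.081 × 3.577 = 7.444 h.
Leg 2: 4.014 h is already measured at the sender's location.
Leg 3: γ = 2.57; Δt_3 = 2.570 × 2.681 = 6.890 h.
Leg 4: 0.2338 h is already measured at the sender's location.
Total: 7.444 + 4.014 + 6.890 + 0.2338 h.

Δt = 18.6 h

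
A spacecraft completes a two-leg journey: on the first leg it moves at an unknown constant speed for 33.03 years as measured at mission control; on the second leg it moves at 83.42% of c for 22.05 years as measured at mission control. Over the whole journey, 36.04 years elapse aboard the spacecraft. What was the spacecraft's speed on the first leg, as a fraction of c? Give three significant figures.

β = 0.691

Leg 1: speed unknown; τ_1 = 33.03/γ_1.
Leg 2: β = 0.8342; γ = 1/√(1 − 0.8342²) = 1/√0.3041 = 1.813; τ_2 = 22.05/1.813 = 12.16 years.
Total proper time: τ_1 + 12.16 = 36.04, so τ_1 = 36.04 − 12.16 = 23.88 years.
γ_1 = 33.03/23.88 = 1.383; β = √(1 − 1/γ²) = √0.4773.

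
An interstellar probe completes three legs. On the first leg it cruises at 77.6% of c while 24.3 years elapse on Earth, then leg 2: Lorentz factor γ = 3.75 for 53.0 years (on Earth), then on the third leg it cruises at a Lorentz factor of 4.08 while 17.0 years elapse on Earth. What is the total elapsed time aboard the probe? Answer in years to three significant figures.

τ = 33.6 years

Leg 1: β = 0.776; γ = 1/√(1 − 0.776²) = 1/√0.3978 = 1.585; τ_1 = 24.3/1.585 = 15.33 years.
Leg 2: γ = 3.75; τ_2 = 53.0/3.750 = 14.13 years.
Leg 3: γ = 4.08; τ_3 = 17.0/4.080 = 4.167 years.
Total: 15.33 + 14.13 + 4.167 years.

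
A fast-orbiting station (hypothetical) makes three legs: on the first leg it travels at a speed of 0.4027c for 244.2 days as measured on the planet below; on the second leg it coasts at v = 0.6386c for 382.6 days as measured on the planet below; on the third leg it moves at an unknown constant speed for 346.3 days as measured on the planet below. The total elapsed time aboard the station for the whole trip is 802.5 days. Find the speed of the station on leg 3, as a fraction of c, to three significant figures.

Leg 1: γ = 1/√(1 − 0.4027²) = 1/√0.8378 = 1.092; τ_1 = 244.2/1.092 = 223.5 days.
Leg 2: γ = 1/√(1 − 0.6386²) = 1/√0.5922 = 1.299; τ_2 = 382.6/1.299 = 294.4 days.
Leg 3: speed unknown; τ_3 = 346.3/γ_3.
Total proper time: 223.5 + 294.4 + τ_3 = 802.5, so τ_3 = 802.5 − 517.9 = 284.6 days.
γ_3 = 346.3/284.6 = 1.217; β = √(1 − 1/γ²) = √0.3248.

β = 0.570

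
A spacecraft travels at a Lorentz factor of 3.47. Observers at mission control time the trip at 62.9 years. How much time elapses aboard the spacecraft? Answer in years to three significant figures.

τ = 18.1 years

γ = 3.47
The interval measured at mission control is the dilated one; the clock aboard the spacecraft measures the proper time τ = Δt/γ = 62.9/3.470 years.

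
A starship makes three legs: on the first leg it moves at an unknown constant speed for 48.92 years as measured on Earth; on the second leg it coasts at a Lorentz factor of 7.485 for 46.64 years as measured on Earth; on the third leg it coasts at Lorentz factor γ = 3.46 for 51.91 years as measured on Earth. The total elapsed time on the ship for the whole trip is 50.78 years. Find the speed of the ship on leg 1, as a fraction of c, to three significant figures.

β = 0.797

Leg 1: speed unknown; τ_1 = 48.92/γ_1.
Leg 2: γ = 7.485; τ_2 = 46.64/7.485 = 6.231 years.
Leg 3: γ = 3.46; τ_3 = 51.91/3.460 = 15.00 years.
Total proper time: τ_1 + 6.231 + 15.00 = 50.78, so τ_1 = 50.78 − 21.23 = 29.55 years.
γ_1 = 48.92/29.55 = 1.656; β = √(1 − 1/γ²) = √0.6352.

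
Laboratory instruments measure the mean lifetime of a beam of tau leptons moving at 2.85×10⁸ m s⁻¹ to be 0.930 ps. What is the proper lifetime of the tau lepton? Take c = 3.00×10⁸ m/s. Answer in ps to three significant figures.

τ₀ = 0.290 ps

β = 2.85×10⁸/3.00×10⁸ = 0.9500; γ = 1/√(1 − 0.9500²) = 3.203
The lab-frame lifetime is the dilated interval; the proper lifetime is τ₀ = Δt/γ = 0.930/3.203 ps.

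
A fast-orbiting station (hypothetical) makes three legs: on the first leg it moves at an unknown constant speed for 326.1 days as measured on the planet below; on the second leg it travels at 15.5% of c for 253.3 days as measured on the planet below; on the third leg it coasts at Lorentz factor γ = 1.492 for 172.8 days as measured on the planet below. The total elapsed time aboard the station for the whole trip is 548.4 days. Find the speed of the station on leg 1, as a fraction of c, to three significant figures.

β = 0.829

Leg 1: speed unknown; τ_1 = 326.1/γ_1.
Leg 2: β = 0.155; γ = 1/√(1 − 0.155²) = 1/√0.9760 = 1.012; τ_2 = 253.3/1.012 = 250.2 days.
Leg 3: γ = 1.492; τ_3 = 172.8/1.492 = 115.8 days.
Total proper time: τ_1 + 250.2 + 115.8 = 548.4, so τ_1 = 548.4 − 366.1 = 182.3 days.
γ_1 = 326.1/182.3 = 1.788; β = √(1 − 1/γ²) = √0.6873.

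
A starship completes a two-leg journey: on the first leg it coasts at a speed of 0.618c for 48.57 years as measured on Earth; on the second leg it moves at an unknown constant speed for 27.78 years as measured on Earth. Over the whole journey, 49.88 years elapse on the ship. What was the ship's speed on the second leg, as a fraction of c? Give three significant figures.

Leg 1: γ = 1/√(1 − 0.618²) = 1/√0.6181 = 1.272; τ_1 = 48.57/1.272 = 38.18 years.
Leg 2: speed unknown; τ_2 = 27.78/γ_2.
Total proper time: 38.18 + τ_2 = 49.88, so τ_2 = 49.88 − 38.18 = 11.70 years.
γ_2 = 27.78/11.70 = 2.375; β = √(1 − 1/γ²) = √0.8228.

β = 0.907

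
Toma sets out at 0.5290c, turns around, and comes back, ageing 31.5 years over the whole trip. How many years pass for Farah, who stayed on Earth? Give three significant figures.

Δt = 37.1 years

γ = 1/√(1 − 0.5290²) = 1/√0.7202 = 1.178
Earth-frame duration is the dilated interval: Δt = γτ = 1.178 × 31.5 years.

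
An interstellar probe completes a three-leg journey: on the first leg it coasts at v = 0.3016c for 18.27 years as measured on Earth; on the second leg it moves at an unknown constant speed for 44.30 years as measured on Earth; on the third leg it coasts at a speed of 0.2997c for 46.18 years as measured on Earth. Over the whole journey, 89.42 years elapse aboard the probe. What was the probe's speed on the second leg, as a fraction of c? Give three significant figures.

β = 0.776

Leg 1: γ = 1/√(1 − 0.3016²) = 1/√0.9090 = 1.049; τ_1 = 18.27/1.049 = 17.42 years.
Leg 2: speed unknown; τ_2 = 44.30/γ_2.
Leg 3: γ = 1/√(1 − 0.2997²) = 1/√0.9102 = 1.048; τ_3 = 46.18/1.048 = 44.06 years.
Total proper time: 17.42 + τ_2 + 44.06 = 89.42, so τ_2 = 89.42 − 61.48 = 27.94 years.
γ_2 = 44.30/27.94 = 1.585; β = √(1 − 1/γ²) = √0.6021.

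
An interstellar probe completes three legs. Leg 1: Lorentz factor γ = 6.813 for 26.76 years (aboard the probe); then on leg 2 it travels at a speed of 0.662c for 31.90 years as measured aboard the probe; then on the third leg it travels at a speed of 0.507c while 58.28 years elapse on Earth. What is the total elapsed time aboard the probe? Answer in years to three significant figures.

Leg 1: 26.76 years is already measured aboard the probe.
Leg 2: 31.90 years is already measured aboard the probe.
Leg 3: γ = 1/√(1 − 0.507²) = 1/√0.7430 = 1.160; τ_3 = 58.28/1.160 = 50.23 years.
Total: 26.76 + 31.90 + 50.23 years.

τ = 109 years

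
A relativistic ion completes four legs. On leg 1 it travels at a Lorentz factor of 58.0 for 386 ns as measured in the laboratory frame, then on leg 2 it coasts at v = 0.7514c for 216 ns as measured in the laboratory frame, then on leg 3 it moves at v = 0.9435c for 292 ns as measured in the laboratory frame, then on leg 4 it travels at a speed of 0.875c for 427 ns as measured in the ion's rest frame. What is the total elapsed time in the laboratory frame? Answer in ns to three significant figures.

Δt = 1780 ns

Leg 1: 386 ns is already measured in the laboratory frame.
Leg 2: 216 ns is already measured in the laboratory frame.
Leg 3: 292 ns is already measured in the laboratory frame.
Leg 4: γ = 1/√(1 − 0.875²) = 1/√0.2344 = 2.066; Δt_4 = 2.066 × 427 = 882.0 ns.
Total: 386.0 + 216.0 + 292.0 + 882.0 ns.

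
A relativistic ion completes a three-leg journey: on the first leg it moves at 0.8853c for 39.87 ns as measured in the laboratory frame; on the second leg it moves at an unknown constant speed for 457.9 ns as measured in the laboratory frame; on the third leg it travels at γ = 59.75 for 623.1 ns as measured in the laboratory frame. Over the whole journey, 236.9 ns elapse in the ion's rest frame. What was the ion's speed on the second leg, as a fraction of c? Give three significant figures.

β = 0.891

Leg 1: γ = 1/√(1 − 0.8853²) = 1/√0.2162 = 2.150; τ_1 = 39.87/2.150 = 18.54 ns.
Leg 2: speed unknown; τ_2 = 457.9/γ_2.
Leg 3: γ = 59.75; τ_3 = 623.1/59.75 = 10.43 ns.
Total proper time: 18.54 + τ_2 + 10.43 = 236.9, so τ_2 = 236.9 − 28.97 = 207.9 ns.
γ_2 = 457.9/207.9 = 2.202; β = √(1 − 1/γ²) = √0.7938.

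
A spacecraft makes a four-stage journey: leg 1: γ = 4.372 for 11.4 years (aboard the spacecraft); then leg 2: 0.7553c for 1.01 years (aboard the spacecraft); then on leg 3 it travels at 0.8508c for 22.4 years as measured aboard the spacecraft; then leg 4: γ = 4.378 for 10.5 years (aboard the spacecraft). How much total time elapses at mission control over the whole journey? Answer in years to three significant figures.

Leg 1: γ = 4.372; Δt_1 = 4.372 × 11.4 = 49.84 years.
Leg 2: γ = 1/√(1 − 0.7553²) = 1/√0.4295 = 1.526; Δt_2 = 1.526 × 1.01 = 1.541 years.
Leg 3: γ = 1/√(1 − 0.8508²) = 1/√0.2761 = 1.903; Δt_3 = 1.903 × 22.4 = 42.63 years.
Leg 4: γ = 4.378; Δt_4 = 4.378 × 10.5 = 45.97 years.
Total: 49.84 + 1.541 + 42.63 + 45.97 years.

Δt = 140 years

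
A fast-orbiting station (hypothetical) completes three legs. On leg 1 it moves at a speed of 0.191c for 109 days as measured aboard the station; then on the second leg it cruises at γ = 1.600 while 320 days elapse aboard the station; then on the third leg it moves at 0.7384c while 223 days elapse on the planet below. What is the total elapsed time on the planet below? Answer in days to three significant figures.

Δt = 846 days

Leg 1: γ = 1/√(1 − 0.191²) = 1/√0.9635 = 1.019; Δt_1 = 1.019 × 109 = 111.0 days.
Leg 2: γ = 1.600; Δt_2 = 1.600 × 320 = 512.0 days.
Leg 3: 223 days is already measured on the planet below.
Total: 111.0 + 512.0 + 223.0 days.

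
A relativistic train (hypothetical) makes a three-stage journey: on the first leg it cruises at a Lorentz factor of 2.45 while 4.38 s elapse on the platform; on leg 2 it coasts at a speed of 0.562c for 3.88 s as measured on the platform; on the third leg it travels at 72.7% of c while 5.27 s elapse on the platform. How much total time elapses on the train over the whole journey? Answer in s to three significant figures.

Leg 1: γ = 2.45; τ_1 = 4.38/2.450 = 1.788 s.
Leg 2: γ = 1/√(1 − 0.562²) = 1/√0.6842 = 1.209; τ_2 = 3.88/1.209 = 3.209 s.
Leg 3: β = 0.727; γ = 1/√(1 − 0.727²) = 1/√0.4715 = 1.456; τ_3 = 5.27/1.456 = 3.619 s.
Total: 1.788 + 3.209 + 3.619 s.

τ = 8.62 s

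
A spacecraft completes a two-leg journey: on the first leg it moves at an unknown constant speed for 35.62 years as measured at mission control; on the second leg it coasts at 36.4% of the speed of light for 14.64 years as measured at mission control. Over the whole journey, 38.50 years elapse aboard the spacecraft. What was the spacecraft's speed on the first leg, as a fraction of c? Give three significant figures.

Leg 1: speed unknown; τ_1 = 35.62/γ_1.
Leg 2: β = 0.364; γ = 1/√(1 − 0.364²) = 1/√0.8675 = 1.074; τ_2 = 14.64/1.074 = 13.64 years.
Total proper time: τ_1 + 13.64 = 38.50, so τ_1 = 38.50 − 13.64 = 24.86 years.
γ_1 = 35.62/24.86 = 1.433; β = √(1 − 1/γ²) = √0.5127.

β = 0.716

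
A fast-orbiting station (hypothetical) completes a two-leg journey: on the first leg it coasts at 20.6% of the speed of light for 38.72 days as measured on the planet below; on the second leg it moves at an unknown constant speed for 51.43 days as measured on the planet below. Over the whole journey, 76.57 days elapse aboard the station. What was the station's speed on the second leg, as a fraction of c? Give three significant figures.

β = 0.659

Leg 1: β = 0.206; γ = 1/√(1 − 0.206²) = 1/√0.9576 = 1.022; τ_1 = 38.72/1.022 = 37.89 days.
Leg 2: speed unknown; τ_2 = 51.43/γ_2.
Total proper time: 37.89 + τ_2 = 76.57, so τ_2 = 76.57 − 37.89 = 38.68 days.
γ_2 = 51.43/38.68 = 1.330; β = √(1 − 1/γ²) = √0.4343.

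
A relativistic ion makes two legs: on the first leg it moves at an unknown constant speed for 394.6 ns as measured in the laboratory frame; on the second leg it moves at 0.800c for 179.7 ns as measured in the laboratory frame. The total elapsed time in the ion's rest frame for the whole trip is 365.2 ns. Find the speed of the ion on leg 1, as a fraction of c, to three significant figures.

β = 0.758

Leg 1: speed unknown; τ_1 = 394.6/γ_1.
Leg 2: γ = 1/√(1 − 0.800²) = 5/3 ≈ 1.667; τ_2 = 179.7/1.667 = 107.8 ns.
Total proper time: τ_1 + 107.8 = 365.2, so τ_1 = 365.2 − 107.8 = 257.4 ns.
γ_1 = 394.6/257.4 = 1.533; β = √(1 − 1/γ²) = √0.5746.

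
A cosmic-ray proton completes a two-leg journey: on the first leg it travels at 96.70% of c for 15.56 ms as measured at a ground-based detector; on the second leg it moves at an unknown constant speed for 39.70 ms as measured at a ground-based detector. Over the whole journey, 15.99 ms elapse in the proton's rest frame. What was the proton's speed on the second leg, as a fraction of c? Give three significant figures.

β = 0.953

Leg 1: β = 0.9670; γ = 1/√(1 − 0.9670²) = 1/√0.06491 = 3.925; τ_1 = 15.56/3.925 = 3.964 ms.
Leg 2: speed unknown; τ_2 = 39.70/γ_2.
Total proper time: 3.964 + τ_2 = 15.99, so τ_2 = 15.99 − 3.964 = 12.03 ms.
γ_2 = 39.70/12.03 = 3.301; β = √(1 − 1/γ²) = √0.9082.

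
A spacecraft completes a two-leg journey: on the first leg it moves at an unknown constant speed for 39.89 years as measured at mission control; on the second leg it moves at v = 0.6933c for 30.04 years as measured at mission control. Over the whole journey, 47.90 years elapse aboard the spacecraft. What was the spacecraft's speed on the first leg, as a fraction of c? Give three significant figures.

β = 0.753

Leg 1: speed unknown; τ_1 = 39.89/γ_1.
Leg 2: γ = 1/√(1 − 0.6933²) = 1/√0.5193 = 1.388; τ_2 = 30.04/1.388 = 21.65 years.
Total proper time: τ_1 + 21.65 = 47.90, so τ_1 = 47.90 − 21.65 = 26.25 years.
γ_1 = 39.89/26.25 = 1.520; β = √(1 − 1/γ²) = √0.5669.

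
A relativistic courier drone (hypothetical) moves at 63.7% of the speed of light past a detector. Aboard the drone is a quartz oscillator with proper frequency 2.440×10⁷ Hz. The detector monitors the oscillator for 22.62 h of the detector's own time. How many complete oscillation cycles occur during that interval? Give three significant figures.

N = 1.53×10¹²

β = 0.637; γ = 1/√(1 − 0.637²) = 1/√0.5942 = 1.297
During 22.62 h of lab time, the oscillator's proper time advances by τ = Δt/γ = 22.62/1.297 = 17.44 h = 6.277×10⁴ s.
N = f × τ = 2.440×10⁷ × 6.277×10⁴ = 1.532×10¹².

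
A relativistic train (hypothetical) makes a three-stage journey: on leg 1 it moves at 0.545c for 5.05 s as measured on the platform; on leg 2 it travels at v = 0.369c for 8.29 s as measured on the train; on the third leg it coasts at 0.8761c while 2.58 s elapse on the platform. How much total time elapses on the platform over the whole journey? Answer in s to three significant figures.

Δt = 16.5 s

Leg 1: 5.05 s is already measured on the platform.
Leg 2: γ = 1/√(1 − 0.369²) = 1/√0.8638 = 1.076; Δt_2 = 1.076 × 8.29 = 8.919 s.
Leg 3: 2.58 s is already measured on the platform.
Total: 5.050 + 8.919 + 2.580 s.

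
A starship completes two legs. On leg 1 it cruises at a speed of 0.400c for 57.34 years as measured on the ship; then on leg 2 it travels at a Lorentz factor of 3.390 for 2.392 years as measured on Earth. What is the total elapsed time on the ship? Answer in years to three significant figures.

Leg 1: 57.34 years is already measured on the ship.
Leg 2: γ = 3.390; τ_2 = 2.392/3.390 = 0.7056 years.
Total: 57.34 + 0.7056 years.

τ = 58.0 years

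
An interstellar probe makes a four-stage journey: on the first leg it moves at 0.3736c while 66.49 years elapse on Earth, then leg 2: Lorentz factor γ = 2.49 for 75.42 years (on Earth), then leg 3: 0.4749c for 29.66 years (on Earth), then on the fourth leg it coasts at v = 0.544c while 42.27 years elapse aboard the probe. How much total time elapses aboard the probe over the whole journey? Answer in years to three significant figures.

Leg 1: γ = 1/√(1 − 0.3736²) = 1/√0.8604 = 1.078; τ_1 = 66.49/1.078 = 61.68 years.
Leg 2: γ = 2.49; τ_2 = 75.42/2.490 = 30.29 years.
Leg 3: γ = 1/√(1 − 0.4749²) = 1/√0.7745 = 1.136; τ_3 = 29.66/1.136 = 26.10 years.
Leg 4: 42.27 years is already measured aboard the probe.
Total: 61.68 + 30.29 + 26.10 + 42.27 years.

τ = 160 years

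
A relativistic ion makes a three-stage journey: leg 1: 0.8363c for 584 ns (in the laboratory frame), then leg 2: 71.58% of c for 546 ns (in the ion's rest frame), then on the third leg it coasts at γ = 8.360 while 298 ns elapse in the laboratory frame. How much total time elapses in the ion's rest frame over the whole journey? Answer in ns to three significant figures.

Leg 1: γ = 1/√(1 − 0.8363²) = 1/√0.3006 = 1.824; τ_1 = 584/1.824 = 320.2 ns.
Leg 2: 546 ns is already measured in the ion's rest frame.
Leg 3: γ = 8.360; τ_3 = 298/8.360 = 35.65 ns.
Total: 320.2 + 546.0 + 35.65 ns.

τ = 902 ns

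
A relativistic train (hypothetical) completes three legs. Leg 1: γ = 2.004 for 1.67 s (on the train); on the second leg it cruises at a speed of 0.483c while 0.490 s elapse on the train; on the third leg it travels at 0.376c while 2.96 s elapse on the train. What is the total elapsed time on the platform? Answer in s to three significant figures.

Leg 1: γ = 2.004; Δt_1 = 2.004 × 1.67 = 3.347 s.
Leg 2: γ = 1/√(1 − 0.483²) = 1/√0.7667 = 1.142; Δt_2 = 1.142 × 0.490 = 0.5596 s.
Leg 3: γ = 1/√(1 − 0.376²) = 1/√0.8586 = 1.079; Δt_3 = 1.079 × 2.96 = 3.194 s.
Total: 3.347 + 0.5596 + 3.194 s.

Δt = 7.10 s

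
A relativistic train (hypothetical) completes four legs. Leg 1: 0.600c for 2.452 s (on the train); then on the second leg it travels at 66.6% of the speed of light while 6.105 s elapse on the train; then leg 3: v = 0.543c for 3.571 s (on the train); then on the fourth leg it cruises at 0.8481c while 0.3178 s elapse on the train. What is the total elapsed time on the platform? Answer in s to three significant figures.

Δt = 16.1 s

Leg 1: γ = 1/√(1 − 0.600²) = 5/4 = 1.250; Δt_1 = 1.250 × 2.452 = 3.065 s.
Leg 2: β = 0.666; γ = 1/√(1 − 0.666²) = 1/√0.5564 = 1.341; Δt_2 = 1.341 × 6.105 = 8.184 s.
Leg 3: γ = 1/√(1 − 0.543²) = 1/√0.7052 = 1.191; Δt_3 = 1.191 × 3.571 = 4.253 s.
Leg 4: γ = 1/√(1 − 0.8481²) = 1/√0.2807 = 1.887; Δt_4 = 1.887 × 0.3178 = 0.5998 s.
Total: 3.065 + 8.184 + 4.253 + 0.5998 s.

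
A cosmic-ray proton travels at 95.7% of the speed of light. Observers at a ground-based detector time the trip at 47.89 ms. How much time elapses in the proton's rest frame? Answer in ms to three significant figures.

β = 0.957; γ = 1/√(1 − 0.957²) = 1/√0.08415 = 3.447
The interval measured at a ground-based detector is the dilated one; the clock in the proton's rest frame measures the proper time τ = Δt/γ = 47.89/3.447 ms.

τ = 13.9 ms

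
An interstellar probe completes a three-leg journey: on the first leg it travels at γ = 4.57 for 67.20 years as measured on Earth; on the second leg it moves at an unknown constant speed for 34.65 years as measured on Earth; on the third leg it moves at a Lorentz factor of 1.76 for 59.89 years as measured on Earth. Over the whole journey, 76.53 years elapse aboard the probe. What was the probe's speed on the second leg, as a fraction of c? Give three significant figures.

β = 0.597

Leg 1: γ = 4.57; τ_1 = 67.20/4.570 = 14.70 years.
Leg 2: speed unknown; τ_2 = 34.65/γ_2.
Leg 3: γ = 1.76; τ_3 = 59.89/1.760 = 34.03 years.
Total proper time: 14.70 + τ_2 + 34.03 = 76.53, so τ_2 = 76.53 − 48.73 = 27.80 years.
γ_2 = 34.65/27.80 = 1.247; β = √(1 − 1/γ²) = √0.3564.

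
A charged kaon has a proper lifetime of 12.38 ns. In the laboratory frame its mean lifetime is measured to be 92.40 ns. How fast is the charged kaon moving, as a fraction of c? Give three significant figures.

γ = Δt/τ₀ = 92.40/12.38 = 7.464
β = √(1 − 1/γ²) = √(1 − 0.01795) = √0.9820

v = 0.991c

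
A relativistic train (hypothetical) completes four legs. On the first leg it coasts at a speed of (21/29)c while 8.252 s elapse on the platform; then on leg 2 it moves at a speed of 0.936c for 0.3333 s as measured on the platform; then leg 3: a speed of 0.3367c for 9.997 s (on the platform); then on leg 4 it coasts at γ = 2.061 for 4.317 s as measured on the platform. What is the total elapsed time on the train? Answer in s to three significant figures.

τ = 17.3 s

Leg 1: γ = 1/√(1 − (21/29)²) = 29/20 = 1.450; τ_1 = 8.252/1.450 = 5.691 s.
Leg 2: γ = 1/√(1 − 0.936²) = 1/√0.1239 = 2.841; τ_2 = 0.3333/2.841 = 0.1173 s.
Leg 3: γ = 1/√(1 − 0.3367²) = 1/√0.8866 = 1.062; τ_3 = 9.997/1.062 = 9.413 s.
Leg 4: γ = 2.061; τ_4 = 4.317/2.061 = 2.095 s.
Total: 5.691 + 0.1173 + 9.413 + 2.095 s.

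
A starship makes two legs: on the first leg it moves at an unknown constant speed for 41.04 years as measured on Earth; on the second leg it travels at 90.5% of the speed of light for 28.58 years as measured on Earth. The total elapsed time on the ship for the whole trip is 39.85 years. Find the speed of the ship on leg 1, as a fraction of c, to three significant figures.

β = 0.738

Leg 1: speed unknown; τ_1 = 41.04/γ_1.
Leg 2: β = 0.905; γ = 1/√(1 − 0.905²) = 1/√0.1810 = 2.351; τ_2 = 28.58/2.351 = 12.16 years.
Total proper time: τ_1 + 12.16 = 39.85, so τ_1 = 39.85 − 12.16 = 27.69 years.
γ_1 = 41.04/27.69 = 1.482; β = √(1 − 1/γ²) = √0.5447.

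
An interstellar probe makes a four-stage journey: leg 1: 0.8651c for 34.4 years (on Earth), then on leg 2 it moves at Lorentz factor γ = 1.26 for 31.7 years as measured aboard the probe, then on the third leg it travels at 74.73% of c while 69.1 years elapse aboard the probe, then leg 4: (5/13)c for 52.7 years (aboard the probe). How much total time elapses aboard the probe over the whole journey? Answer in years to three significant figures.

Leg 1: γ = 1/√(1 − 0.8651²) = 1/√0.2516 = 1.994; τ_1 = 34.4/1.994 = 17.26 years.
Leg 2: 31.7 years is already measured aboard the probe.
Leg 3: 69.1 years is already measured aboard the probe.
Leg 4: 52.7 years is already measured aboard the probe.
Total: 17.26 + 31.70 + 69.10 + 52.70 years.

τ = 171 years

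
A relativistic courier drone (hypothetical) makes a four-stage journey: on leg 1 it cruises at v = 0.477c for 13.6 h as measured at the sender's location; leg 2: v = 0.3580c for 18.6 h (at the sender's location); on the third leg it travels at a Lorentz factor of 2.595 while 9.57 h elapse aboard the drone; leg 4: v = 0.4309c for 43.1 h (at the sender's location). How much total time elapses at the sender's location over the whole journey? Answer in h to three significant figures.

Leg 1: 13.6 h is already measured at the sender's location.
Leg 2: 18.6 h is already measured at the sender's location.
Leg 3: γ = 2.595; Δt_3 = 2.595 × 9.57 = 24.83 h.
Leg 4: 43.1 h is already measured at the sender's location.
Total: 13.60 + 18.60 + 24.83 + 43.10 h.

Δt = 100 h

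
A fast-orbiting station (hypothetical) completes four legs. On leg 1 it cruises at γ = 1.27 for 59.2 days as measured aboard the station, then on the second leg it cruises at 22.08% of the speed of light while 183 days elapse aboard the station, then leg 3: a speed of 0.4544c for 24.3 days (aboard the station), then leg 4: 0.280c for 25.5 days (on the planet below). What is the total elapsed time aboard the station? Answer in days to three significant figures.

τ = 291 days

Leg 1: 59.2 days is already measured aboard the station.
Leg 2: 183 days is already measured aboard the station.
Leg 3: 24.3 days is already measured aboard the station.
Leg 4: γ = 1/√(1 − 0.280²) = 25/24 ≈ 1.042; τ_4 = 25.5/1.042 = 24.48 days.
Total: 59.20 + 183.0 + 24.30 + 24.48 days.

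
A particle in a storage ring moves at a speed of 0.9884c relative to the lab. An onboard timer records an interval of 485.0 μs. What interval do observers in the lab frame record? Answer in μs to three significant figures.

Δt = 3190 μs

γ = 1/√(1 − 0.9884²) = 1/√0.02307 = 6.584
The interval measured in the particle's rest frame is the proper time (both events occur at the same place in that frame); the lab-frame interval is Δt = γτ = 6.584 × 485.0 μs.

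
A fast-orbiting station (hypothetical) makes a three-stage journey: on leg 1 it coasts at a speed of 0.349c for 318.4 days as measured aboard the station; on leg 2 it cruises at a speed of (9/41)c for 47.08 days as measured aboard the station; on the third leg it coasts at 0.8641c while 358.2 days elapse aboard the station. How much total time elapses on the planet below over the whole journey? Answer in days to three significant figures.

Δt = 1100 days

Leg 1: γ = 1/√(1 − 0.349²) = 1/√0.8782 = 1.067; Δt_1 = 1.067 × 318.4 = 339.8 days.
Leg 2: γ = 1/√(1 − (9/41)²) = 41/40 = 1.025; Δt_2 = 1.025 × 47.08 = 48.26 days.
Leg 3: γ = 1/√(1 − 0.8641²) = 1/√0.2533 = 1.987; Δt_3 = 1.987 × 358.2 = 711.7 days.
Total: 339.8 + 48.26 + 711.7 days.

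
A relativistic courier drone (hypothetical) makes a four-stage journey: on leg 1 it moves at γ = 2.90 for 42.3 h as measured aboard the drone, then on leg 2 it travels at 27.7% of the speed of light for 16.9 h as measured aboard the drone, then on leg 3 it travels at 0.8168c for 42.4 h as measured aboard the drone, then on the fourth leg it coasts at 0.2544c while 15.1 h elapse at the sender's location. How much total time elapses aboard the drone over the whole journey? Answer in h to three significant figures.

τ = 116 h

Leg 1: 42.3 h is already measured aboard the drone.
Leg 2: 16.9 h is already measured aboard the drone.
Leg 3: 42.4 h is already measured aboard the drone.
Leg 4: γ = 1/√(1 − 0.2544²) = 1/√0.9353 = 1.034; τ_4 = 15.1/1.034 = 14.60 h.
Total: 42.30 + 16.90 + 42.40 + 14.60 h.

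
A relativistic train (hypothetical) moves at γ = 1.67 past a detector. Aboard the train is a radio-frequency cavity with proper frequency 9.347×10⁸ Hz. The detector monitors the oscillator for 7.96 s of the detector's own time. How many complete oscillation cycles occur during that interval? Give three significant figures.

N = 4.46×10⁹

γ = 1.67
During 7.96 s of lab time, the oscillator's proper time advances by τ = Δt/γ = 7.96/1.670 = 4.766 s = 4.766×10⁰ s.
N = f × τ = 9.347×10⁸ × 4.766×10⁰ = 4.455×10⁹.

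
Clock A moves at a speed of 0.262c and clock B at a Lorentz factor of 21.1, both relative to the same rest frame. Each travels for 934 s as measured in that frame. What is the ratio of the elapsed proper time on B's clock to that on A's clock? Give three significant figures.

τ_B/τ_A = 0.0491

A: γ = 1/√(1 − 0.262²) = 1/√0.9314 = 1.036. B: γ = 21.1.
τ_A/τ_B = γ_B/γ_A = 21.10/1.036 = 20.36, so τ_B/τ_A = 0.04911.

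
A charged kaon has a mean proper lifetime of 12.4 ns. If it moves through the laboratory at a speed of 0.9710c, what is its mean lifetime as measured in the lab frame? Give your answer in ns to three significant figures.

γ = 1/√(1 − 0.9710²) = 1/√0.05716 = 4.183
The rest-frame lifetime is the proper time; the lab measures the dilated interval Δt = γτ₀ = 4.183 × 12.4 ns.

Δt = 51.9 ns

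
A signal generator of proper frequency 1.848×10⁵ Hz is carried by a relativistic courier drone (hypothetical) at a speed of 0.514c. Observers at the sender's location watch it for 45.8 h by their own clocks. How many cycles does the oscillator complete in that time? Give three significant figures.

γ = 1/√(1 − 0.514²) = 1/√0.7358 = 1.166
During 45.8 h of lab time, the oscillator's proper time advances by τ = Δt/γ = 45.8/1.166 = 39.29 h = 1.414×10⁵ s.
N = f × τ = 1.848×10⁵ × 1.414×10⁵ = 2.614×10¹⁰.

N = 2.61×10¹⁰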